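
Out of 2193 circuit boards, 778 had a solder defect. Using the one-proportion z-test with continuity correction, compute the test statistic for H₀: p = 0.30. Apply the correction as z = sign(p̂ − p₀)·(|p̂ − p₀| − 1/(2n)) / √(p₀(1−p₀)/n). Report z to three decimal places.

z = 5.573

The sample proportion is 778/2193 = 0.35477. p̂ − p₀ = 0.054765.
1/(2n) = 0.000228.
Corrected numerator: |0.054765| − 0.000228 = 0.054537.
SE₀ = √(0.30·0.70/2193) = 0.009786.
z = +0.054537/0.009786 = 5.573.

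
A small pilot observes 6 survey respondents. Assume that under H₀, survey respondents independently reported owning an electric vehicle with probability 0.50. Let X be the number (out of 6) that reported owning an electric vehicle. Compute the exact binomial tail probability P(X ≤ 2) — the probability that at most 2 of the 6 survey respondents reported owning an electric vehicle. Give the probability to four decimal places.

X ~ Binomial(n=6, p=0.50).
P(X ≤ 2) = C(6,0)·0.50^0·0.50^6 + C(6,1)·0.50^1·0.50^5 + C(6,2)·0.50^2·0.50^4.
= 0.015625 + 0.093750 + 0.234375 = 0.3438.

P = 0.3438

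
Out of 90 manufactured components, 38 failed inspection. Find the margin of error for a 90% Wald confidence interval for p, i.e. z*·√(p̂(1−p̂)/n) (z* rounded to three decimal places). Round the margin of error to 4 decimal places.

ME = 0.0856

With x = 38 successes in n = 90, p̂ = 0.42222.
Standard error of p̂: √(0.243951/90) = √0.002710562 = 0.052063.
For 90% confidence, z* = 1.645.
So ME = 0.0856.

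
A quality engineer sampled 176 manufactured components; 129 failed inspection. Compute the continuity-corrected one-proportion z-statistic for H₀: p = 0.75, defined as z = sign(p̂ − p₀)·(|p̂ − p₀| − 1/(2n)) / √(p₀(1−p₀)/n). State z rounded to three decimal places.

The sample proportion is 129/176 = 0.73295. p̂ − p₀ = -0.017045.
Continuity correction 1/(2n) = 1/352 = 0.002841.
Corrected numerator: |-0.017045| − 0.002841 = 0.014204.
Null standard error: √(0.75·0.25/176) = √0.001065341 = 0.032640.
z = (−)0.014204/0.032640 = -0.435.

z = -0.435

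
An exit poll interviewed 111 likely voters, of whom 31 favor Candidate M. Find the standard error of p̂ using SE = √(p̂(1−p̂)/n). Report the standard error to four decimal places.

Sample proportion p̂ = 31/111 = 0.27928.
p̂(1−p̂) = 0.27928·0.72072 = 0.201283.
SE = √(0.201283/111) = √0.001813360 = 0.0426.

SE = 0.0426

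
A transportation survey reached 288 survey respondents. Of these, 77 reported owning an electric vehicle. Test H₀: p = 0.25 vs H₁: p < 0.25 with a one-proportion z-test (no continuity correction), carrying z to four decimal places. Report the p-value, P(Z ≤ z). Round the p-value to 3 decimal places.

p-value = 0.752

Sample proportion p̂ = 77/288 = 0.26736.
Null standard error: √(0.25·0.75/288) = √0.000651042 = 0.025516.
z = (p̂ − p₀)/SE = (77/288 − 0.25)/0.025516 ≈ 0.6804.
From the standard normal, P(Z ≤ z) = 0.752.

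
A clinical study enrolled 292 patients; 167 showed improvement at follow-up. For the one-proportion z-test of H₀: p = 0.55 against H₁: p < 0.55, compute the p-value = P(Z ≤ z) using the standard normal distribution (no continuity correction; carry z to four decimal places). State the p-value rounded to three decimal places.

With x = 167 successes in n = 292, p̂ = 0.57192.
Under H₀, SE = √(p₀(1−p₀)/n) = √(0.55·0.45/292) = √0.000847603 = 0.029114.
Test statistic (full precision, shown to 4 dp): z = (167/292 − 0.55)/SE₀ ≈ 0.7528.
From the standard normal, P(Z ≤ z) = 0.774.

p-value = 0.774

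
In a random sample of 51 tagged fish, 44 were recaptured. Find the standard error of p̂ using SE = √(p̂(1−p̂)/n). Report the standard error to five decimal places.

Sample proportion p̂ = 44/51 = 0.86275.
p̂(1−p̂) = 0.118412.
Dividing by n and taking the root: √0.002321804 = 0.04819.

SE = 0.04819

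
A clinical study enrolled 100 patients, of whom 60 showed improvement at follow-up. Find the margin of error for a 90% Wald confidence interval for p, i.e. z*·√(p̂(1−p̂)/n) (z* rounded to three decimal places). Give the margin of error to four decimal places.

ME = 0.0806

The sample proportion is 60/100 = 0.60000.
SE = √(p̂(1−p̂)/n) = √(0.240000/100) = 0.048990.
The 90% critical value is z* = 1.645.
Margin of error = z*·SE = 1.645 × 0.048990 = 0.0806.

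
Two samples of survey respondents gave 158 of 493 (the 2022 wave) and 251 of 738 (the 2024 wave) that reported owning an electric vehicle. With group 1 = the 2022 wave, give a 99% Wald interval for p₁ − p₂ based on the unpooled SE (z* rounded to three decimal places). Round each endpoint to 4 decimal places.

(-0.0900, 0.0507)

p̂₁ = 158/493 = 0.32049, p̂₂ = 251/738 = 0.34011; p̂₁ − p̂₂ = -0.01962.
Unpooled SE = √(p̂₁(1−p̂₁)/n₁ + p̂₂(1−p̂₂)/n₂) = √(0.000441734 + 0.000304112) = 0.027310.
The 99% critical value is z* = 2.576. Margin of error = 0.07035.
Interval: -0.01962 ± 0.07035 → (-0.0900, 0.0507).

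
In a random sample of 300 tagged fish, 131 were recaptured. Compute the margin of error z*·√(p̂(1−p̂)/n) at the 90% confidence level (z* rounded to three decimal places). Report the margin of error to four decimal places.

Sample proportion p̂ = 131/300 = 0.43667.
Standard error of p̂: √(0.245989/300) = √0.000819963 = 0.028635.
The 90% critical value is z* = 1.645.
ME = 1.645·0.028635 = 0.0471.

ME = 0.0471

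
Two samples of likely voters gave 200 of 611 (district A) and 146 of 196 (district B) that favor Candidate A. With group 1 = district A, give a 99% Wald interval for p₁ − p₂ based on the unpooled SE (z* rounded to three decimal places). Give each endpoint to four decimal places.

(-0.5115, -0.3236)

p̂₁ = 200/611 = 0.32733, p̂₂ = 146/196 = 0.74490; p̂₁ − p̂₂ = -0.41757.
SE = √(0.000360370 + 0.000969515) = √0.001329885 = 0.036468.
z* = 2.576 at the 99% level. Margin = 2.576·0.036468 = 0.09394.
CI: -0.41757 ± 0.09394 = (-0.5115, -0.3236).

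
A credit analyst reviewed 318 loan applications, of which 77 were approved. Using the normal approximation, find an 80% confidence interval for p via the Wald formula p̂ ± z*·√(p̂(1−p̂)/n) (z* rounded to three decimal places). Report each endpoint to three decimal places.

Sample proportion p̂ = 77/318 = 0.24214.
Standard error of p̂: √(0.183507/318) = √0.000577067 = 0.024022.
z* = 1.282 at the 80% level.
Margin = 1.282·0.024022 = 0.03080.
CI: 0.24214 ± 0.03080 = (0.211, 0.273).

(0.211, 0.273)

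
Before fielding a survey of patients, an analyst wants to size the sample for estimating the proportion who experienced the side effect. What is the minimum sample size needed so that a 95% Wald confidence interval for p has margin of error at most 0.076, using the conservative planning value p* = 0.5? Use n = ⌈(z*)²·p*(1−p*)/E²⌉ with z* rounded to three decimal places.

z* = 1.960 at the 95% level.
p*(1−p*) = 0.2500.
Required n before rounding: 3.841600 × 0.2500 / 0.076² = 166.274.
⌈166.274⌉ = 167.

n = 167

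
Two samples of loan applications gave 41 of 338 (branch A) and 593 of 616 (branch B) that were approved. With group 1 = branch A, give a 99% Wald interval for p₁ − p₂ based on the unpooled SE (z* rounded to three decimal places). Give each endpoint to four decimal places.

p̂₁ = 41/338 = 0.12130, p̂₂ = 593/616 = 0.96266; p̂₁ − p̂₂ = -0.84136.
Unpooled SE = √(p̂₁(1−p̂₁)/n₁ + p̂₂(1−p̂₂)/n₂) = √(0.000315348 + 0.000058350) = 0.019331.
The 99% critical value is z* = 2.576. Margin of error = 0.04980.
Interval: -0.84136 ± 0.04980 → (-0.8912, -0.7916).

(-0.8912, -0.7916)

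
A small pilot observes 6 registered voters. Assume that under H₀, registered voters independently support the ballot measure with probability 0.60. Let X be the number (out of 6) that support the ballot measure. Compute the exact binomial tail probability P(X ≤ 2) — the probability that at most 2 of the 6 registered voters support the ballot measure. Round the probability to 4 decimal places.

P = 0.1792

X ~ Binomial(n=6, p=0.60).
P(X ≤ 2) = C(6,0)·0.60^0·0.40^6 + C(6,1)·0.60^1·0.40^5 + C(6,2)·0.60^2·0.40^4.
= 0.004096 + 0.036864 + 0.138240 = 0.1792.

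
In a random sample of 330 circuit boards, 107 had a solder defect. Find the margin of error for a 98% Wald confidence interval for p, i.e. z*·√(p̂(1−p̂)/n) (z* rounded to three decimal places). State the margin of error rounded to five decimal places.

ME = 0.05994

With x = 107 successes in n = 330, p̂ = 0.32424.
SE(p̂) = √(0.32424·0.67576/330) = 0.025768.
For 98% confidence, z* = 2.326.
So ME = 0.05994.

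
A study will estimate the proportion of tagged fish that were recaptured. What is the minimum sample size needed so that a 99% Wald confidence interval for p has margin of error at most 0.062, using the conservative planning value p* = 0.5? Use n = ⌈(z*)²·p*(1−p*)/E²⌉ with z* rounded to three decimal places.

n = 432

The 99% critical value is z* = 2.576.
p*(1−p*) = 0.2500.
(z*)²·p*(1−p*)/E² = 6.635776·0.2500/0.003844 = 431.567.
⌈431.567⌉ = 432.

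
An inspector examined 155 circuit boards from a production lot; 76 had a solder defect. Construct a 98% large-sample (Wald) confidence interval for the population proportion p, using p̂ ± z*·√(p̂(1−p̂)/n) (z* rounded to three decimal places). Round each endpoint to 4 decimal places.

(0.3969, 0.5837)

Sample proportion p̂ = 76/155 = 0.49032.
SE(p̂) = √(0.49032·0.50968/155) = 0.040153.
For 98% confidence, z* = 2.326.
Margin of error: 2.326 × 0.040153 = 0.09340.
CI: 0.49032 ± 0.09340 = (0.3969, 0.5837).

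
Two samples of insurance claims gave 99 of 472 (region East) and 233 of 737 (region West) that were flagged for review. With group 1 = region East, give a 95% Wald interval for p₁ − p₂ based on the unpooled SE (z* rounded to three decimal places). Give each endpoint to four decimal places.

p̂₁ = 99/472 = 0.20975, p̂₂ = 233/737 = 0.31615; p̂₁ − p̂₂ = -0.10640.
Unpooled SE = √(p̂₁(1−p̂₁)/n₁ + p̂₂(1−p̂₂)/n₂) = √(0.000351171 + 0.000293349) = 0.025387.
z* = 1.960 at the 95% level. Margin of error = 0.04976.
CI: -0.10640 ± 0.04976 = (-0.1562, -0.0566).

(-0.1562, -0.0566)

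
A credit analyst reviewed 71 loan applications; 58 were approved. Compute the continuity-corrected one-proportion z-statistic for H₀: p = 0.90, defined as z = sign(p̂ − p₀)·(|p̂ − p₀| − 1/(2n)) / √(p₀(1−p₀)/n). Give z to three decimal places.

Sample proportion p̂ = 58/71 = 0.81690. p̂ − p₀ = -0.083099.
1/(2n) = 0.007042.
Corrected numerator: |-0.083099| − 0.007042 = 0.076057.
Under H₀, SE = √(p₀(1−p₀)/n) = √(0.90·0.10/71) = √0.001267606 = 0.035603.
z = −0.076057/0.035603 = -2.136.

z = -2.136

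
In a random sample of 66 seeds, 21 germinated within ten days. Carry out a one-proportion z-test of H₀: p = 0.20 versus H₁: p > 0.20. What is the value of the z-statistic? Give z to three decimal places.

z = 2.400

p̂ = 21/66 = 0.31818.
SE₀ = √(0.20·0.80/66) = 0.049237.
z = (p̂ − p₀)/SE = (0.31818 − 0.20)/0.049237 = 2.400.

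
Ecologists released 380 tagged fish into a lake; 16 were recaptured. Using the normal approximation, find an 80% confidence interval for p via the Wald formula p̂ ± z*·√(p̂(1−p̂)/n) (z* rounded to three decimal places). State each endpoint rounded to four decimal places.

(0.0289, 0.0553)

With x = 16 successes in n = 380, p̂ = 0.04211.
Standard error of p̂: √(0.040332/380) = √0.000106138 = 0.010302.
The 80% critical value is z* = 1.282.
Margin = 1.282·0.010302 = 0.01321.
Interval: 0.04211 ± 0.01321 → (0.0289, 0.0553).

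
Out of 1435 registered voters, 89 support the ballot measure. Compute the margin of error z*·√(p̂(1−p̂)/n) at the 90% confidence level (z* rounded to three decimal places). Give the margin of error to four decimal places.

ME = 0.0105

Sample proportion p̂ = 89/1435 = 0.06202.
Standard error of p̂: √(0.058174/1435) = √0.000040540 = 0.006367.
z* = 1.645 at the 90% level.
Margin of error = z*·SE = 1.645 × 0.006367 = 0.0105.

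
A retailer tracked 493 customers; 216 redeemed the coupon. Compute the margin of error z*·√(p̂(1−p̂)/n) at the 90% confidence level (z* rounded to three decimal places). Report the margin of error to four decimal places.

ME = 0.0368

With x = 216 successes in n = 493, p̂ = 0.43813.
SE = √(p̂(1−p̂)/n) = √(0.246173/493) = 0.022346.
For 90% confidence, z* = 1.645.
So ME = 0.0368.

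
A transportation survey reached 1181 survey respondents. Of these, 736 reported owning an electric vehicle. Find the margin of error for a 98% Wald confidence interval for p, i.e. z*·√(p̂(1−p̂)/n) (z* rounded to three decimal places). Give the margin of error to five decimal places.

ME = 0.03280

p̂ = 736/1181 = 0.62320.
Standard error of p̂: √(0.234822/1181) = √0.000198833 = 0.014101.
For 98% confidence, z* = 2.326.
ME = 2.326·0.014101 = 0.03280.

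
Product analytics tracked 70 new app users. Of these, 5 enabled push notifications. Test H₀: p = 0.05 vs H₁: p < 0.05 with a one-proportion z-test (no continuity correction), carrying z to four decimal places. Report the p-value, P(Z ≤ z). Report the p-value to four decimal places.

p̂ = 5/70 = 0.07143.
Under H₀, SE = √(p₀(1−p₀)/n) = √(0.05·0.95/70) = √0.000678571 = 0.026049.
Test statistic (full precision, shown to 4 dp): z = (5/70 − 0.05)/SE₀ ≈ 0.8226.
From the standard normal, P(Z ≤ z) = 0.7946.

p-value = 0.7946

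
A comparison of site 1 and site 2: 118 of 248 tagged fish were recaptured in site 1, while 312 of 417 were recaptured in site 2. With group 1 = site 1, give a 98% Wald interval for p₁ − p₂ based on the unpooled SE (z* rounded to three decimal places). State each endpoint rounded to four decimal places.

(-0.3612, -0.1836)

p̂₁ = 118/248 = 0.47581, p̂₂ = 312/417 = 0.74820; p̂₁ − p̂₂ = -0.27239.
Unpooled SE = √(p̂₁(1−p̂₁)/n₁ + p̂₂(1−p̂₂)/n₂) = √(0.001005704 + 0.000451789) = 0.038177.
The 98% critical value is z* = 2.326. Margin of error = 0.08880.
So the interval runs from -0.3612 to -0.1836.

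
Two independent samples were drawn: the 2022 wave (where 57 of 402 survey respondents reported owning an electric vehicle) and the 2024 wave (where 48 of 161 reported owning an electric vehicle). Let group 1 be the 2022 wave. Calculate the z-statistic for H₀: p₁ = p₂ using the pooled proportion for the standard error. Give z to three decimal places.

z = -4.304

p̂₁ = 57/402 = 0.14179, p̂₂ = 48/161 = 0.29814.
Pooling: p̂ = 105/563 = 0.18650.
SE = √[p̂(1−p̂)(1/n₁+1/n₂)] = √[0.18650·0.81350·(1/402+1/161)] ≈ 0.036328.
z = -0.15635/0.036328 = -4.304.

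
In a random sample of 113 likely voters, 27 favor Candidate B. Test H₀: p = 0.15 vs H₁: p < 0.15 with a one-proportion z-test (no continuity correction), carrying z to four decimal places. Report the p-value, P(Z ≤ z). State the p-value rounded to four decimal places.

p-value = 0.9959

With x = 27 successes in n = 113, p̂ = 0.23894.
Under H₀, SE = √(p₀(1−p₀)/n) = √(0.15·0.85/113) = √0.001128319 = 0.033590.
z = (p̂ − p₀)/SE = (27/113 − 0.15)/0.033590 ≈ 2.6477.
From the standard normal, P(Z ≤ z) = 0.9959.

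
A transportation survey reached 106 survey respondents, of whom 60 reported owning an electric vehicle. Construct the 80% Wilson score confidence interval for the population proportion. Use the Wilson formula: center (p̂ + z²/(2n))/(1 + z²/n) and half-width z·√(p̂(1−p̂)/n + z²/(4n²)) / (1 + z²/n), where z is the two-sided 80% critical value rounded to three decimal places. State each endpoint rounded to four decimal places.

p̂ = 60/106 = 0.56604; z = 1.282, so z² = 1.643524.
Denominator 1 + z²/n = 1 + 1.643524/106 = 1.015505.
Center = (0.56604 + 0.007752)/1.015505 = 0.56503.
Radicand: p̂(1−p̂)/n + z²/(4n²) = 0.002317349 + 0.000036568 = 0.002353917.
Half-width = 1.282·√0.002353917/1.015505 = 0.06125.
Interval: 0.56503 ± 0.06125 → (0.5038, 0.6263).

(0.5038, 0.6263)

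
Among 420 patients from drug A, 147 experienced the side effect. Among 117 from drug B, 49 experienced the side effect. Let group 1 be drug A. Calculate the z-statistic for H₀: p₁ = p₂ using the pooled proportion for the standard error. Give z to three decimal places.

p̂₁ = 147/420 = 0.35000, p̂₂ = 49/117 = 0.41880.
Pooled p̂ = (147+49)/(420+117) = 196/537 = 0.36499.
Pooled SE = √[0.2317725·0.01092796] ≈ 0.050327.
z = -0.06880/0.050327 = -1.367.

z = -1.367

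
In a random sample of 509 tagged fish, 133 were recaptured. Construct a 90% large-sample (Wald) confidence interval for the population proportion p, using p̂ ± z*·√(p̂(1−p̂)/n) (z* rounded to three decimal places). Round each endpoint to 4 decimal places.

(0.2293, 0.2933)

With x = 133 successes in n = 509, p̂ = 0.26130.
SE(p̂) = √(0.26130·0.73870/509) = 0.019473.
z* = 1.645 at the 90% level.
Margin = 1.645·0.019473 = 0.03203.
So the interval runs from 0.2293 to 0.2933.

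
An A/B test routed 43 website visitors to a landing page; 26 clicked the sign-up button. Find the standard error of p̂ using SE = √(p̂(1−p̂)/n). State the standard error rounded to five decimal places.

SE = 0.07456

p̂ = 26/43 = 0.60465.
p̂(1−p̂) = 0.239048.
SE = √(0.239048/43) = 0.07456.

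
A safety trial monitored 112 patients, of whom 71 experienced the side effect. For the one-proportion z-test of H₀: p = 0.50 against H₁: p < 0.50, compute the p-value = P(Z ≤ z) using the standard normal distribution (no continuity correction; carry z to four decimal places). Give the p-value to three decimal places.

p̂ = 71/112 = 0.63393.
Null standard error: √(0.50·0.50/112) = √0.002232143 = 0.047246.
Test statistic (full precision, shown to 4 dp): z = (71/112 − 0.50)/SE₀ ≈ 2.8347.
p-value = P(Z ≤ z) with z = 2.8347 → 0.998.

p-value = 0.998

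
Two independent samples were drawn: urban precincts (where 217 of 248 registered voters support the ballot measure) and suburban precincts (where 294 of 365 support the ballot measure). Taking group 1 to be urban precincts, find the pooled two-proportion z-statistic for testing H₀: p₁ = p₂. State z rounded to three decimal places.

Sample proportions: p̂₁ = 217/248 = 0.87500 and p̂₂ = 294/365 = 0.80548.
Pooling: p̂ = 511/613 = 0.83361.
SE = √[p̂(1−p̂)(1/n₁+1/n₂)] = √[0.83361·0.16639·(1/248+1/365)] ≈ 0.030648.
z = 0.06952/0.030648 = 2.268.

z = 2.268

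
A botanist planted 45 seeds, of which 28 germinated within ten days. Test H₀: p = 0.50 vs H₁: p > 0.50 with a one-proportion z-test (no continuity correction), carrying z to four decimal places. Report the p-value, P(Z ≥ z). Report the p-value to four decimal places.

The sample proportion is 28/45 = 0.62222.
Null standard error: √(0.50·0.50/45) = √0.005555556 = 0.074536.
z = (p̂ − p₀)/SE = (28/45 − 0.50)/0.074536 ≈ 1.6398.
From the standard normal, P(Z ≥ z) = 0.0505.

p-value = 0.0505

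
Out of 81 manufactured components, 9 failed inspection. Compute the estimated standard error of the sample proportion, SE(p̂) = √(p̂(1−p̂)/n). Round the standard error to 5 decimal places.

SE = 0.03492

p̂ = 9/81 = 0.11111.
p̂(1−p̂) = 0.098765.
SE = √(0.098765/81) = √0.001219321 = 0.03492.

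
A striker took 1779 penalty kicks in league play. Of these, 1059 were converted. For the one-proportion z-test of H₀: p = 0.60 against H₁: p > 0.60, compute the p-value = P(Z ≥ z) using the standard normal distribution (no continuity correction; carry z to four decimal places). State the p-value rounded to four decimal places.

p-value = 0.6578

With x = 1059 successes in n = 1779, p̂ = 0.59528.
Null standard error: √(0.60·0.40/1779) = √0.000134907 = 0.011615.
z = (p̂ − p₀)/SE = (1059/1779 − 0.60)/0.011615 ≈ -0.4065.
From the standard normal, P(Z ≥ z) = 0.6578.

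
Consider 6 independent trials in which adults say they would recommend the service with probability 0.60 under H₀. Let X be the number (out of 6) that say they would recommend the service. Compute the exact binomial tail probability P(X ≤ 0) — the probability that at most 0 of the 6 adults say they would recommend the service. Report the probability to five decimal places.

P = 0.00410

X is binomial with n = 6 and p = 0.60.
P(X ≤ 0) = C(6,0)·0.60^0·0.40^6.
= 0.004096 = 0.00410.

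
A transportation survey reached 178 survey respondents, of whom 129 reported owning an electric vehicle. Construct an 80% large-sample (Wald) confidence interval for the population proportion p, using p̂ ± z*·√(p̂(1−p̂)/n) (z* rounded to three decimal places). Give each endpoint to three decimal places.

(0.682, 0.768)

p̂ = 129/178 = 0.72472.
SE(p̂) = √(0.72472·0.27528/178) = 0.033478.
For 80% confidence, z* = 1.282.
Margin = 1.282·0.033478 = 0.04292.
So the interval runs from 0.682 to 0.768.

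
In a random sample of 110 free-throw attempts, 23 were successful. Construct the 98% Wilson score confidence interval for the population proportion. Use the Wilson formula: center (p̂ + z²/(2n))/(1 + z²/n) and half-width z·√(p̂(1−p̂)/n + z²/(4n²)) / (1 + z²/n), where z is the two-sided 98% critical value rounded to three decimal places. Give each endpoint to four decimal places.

p̂ = 23/110 = 0.20909; z = 2.326, so z² = 5.410276.
Denominator 1 + z²/n = 1 + 5.410276/110 = 1.049184.
Center = (0.20909 + 0.024592)/1.049184 = 0.22273.
Radicand: p̂(1−p̂)/n + z²/(4n²) = 0.001503381 + 0.000111783 = 0.001615164.
Half-width = z·√(radicand)/denom = 2.326·0.040189/1.049184 = 0.08910.
Interval: 0.22273 ± 0.08910 → (0.1336, 0.3118).

(0.1336, 0.3118)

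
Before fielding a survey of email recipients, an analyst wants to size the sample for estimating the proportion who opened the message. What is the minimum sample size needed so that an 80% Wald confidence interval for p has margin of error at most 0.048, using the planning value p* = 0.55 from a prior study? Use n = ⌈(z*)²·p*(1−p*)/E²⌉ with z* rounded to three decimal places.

n = 177

z* = 1.282 at the 80% level.
p*(1−p*) = 0.55·0.45 = 0.2475.
Required n before rounding: 1.643524 × 0.2475 / 0.048² = 176.550.
⌈176.550⌉ = 177.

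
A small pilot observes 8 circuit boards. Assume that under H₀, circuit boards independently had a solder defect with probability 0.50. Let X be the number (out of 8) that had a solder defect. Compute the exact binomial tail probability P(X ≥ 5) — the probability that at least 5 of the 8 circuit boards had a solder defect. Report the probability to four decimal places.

P = 0.3633

X is binomial with n = 8 and p = 0.50.
P(X ≥ 5) = C(8,5)·0.50^5·0.50^3 + C(8,6)·0.50^6·0.50^2 + C(8,7)·0.50^7·0.50^1 + C(8,8)·0.50^8·0.50^0.
= 0.218750 + 0.109375 + 0.031250 + 0.003906 = 0.3633.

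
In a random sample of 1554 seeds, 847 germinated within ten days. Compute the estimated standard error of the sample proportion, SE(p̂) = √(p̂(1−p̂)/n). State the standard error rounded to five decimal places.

The sample proportion is 847/1554 = 0.54505.
p̂(1−p̂) = 0.54505·0.45495 = 0.247970.
Dividing by n and taking the root: √0.000159569 = 0.01263.

SE = 0.01263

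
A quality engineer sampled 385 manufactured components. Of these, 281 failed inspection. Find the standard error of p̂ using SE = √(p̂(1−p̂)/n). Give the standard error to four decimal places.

SE = 0.0226

The sample proportion is 281/385 = 0.72987.
p̂(1−p̂) = 0.72987·0.27013 = 0.197160.
SE = √(0.197160/385) = √0.000512104 = 0.0226.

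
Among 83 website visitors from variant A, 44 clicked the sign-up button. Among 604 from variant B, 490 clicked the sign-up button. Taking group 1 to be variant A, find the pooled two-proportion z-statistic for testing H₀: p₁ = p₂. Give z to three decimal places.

z = -5.772

p̂₁ = 44/83 = 0.53012, p̂₂ = 490/604 = 0.81126.
Pooling: p̂ = 534/687 = 0.77729.
SE = √[p̂(1−p̂)(1/n₁+1/n₂)] = √[0.77729·0.22271·(1/83+1/604)] ≈ 0.048706.
z = (p̂₁ − p̂₂)/SE = (0.53012 − 0.81126)/0.048706 = -0.28114/0.048706 = -5.772.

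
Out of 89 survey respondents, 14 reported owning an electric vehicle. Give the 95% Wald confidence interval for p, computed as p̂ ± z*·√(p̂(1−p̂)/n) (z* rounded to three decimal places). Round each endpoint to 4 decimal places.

With x = 14 successes in n = 89, p̂ = 0.15730.
Standard error of p̂: √(0.132559/89) = √0.001489427 = 0.038593.
For 95% confidence, z* = 1.960.
Margin of error: 1.960 × 0.038593 = 0.07564.
So the interval runs from 0.0817 to 0.2329.

(0.0817, 0.2329)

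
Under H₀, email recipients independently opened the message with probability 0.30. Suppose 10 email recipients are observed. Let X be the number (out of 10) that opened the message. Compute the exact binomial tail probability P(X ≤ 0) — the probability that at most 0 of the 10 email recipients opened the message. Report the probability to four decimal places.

X is binomial with n = 10 and p = 0.30.
P(X ≤ 0) = C(10,0)·0.30^0·0.70^10.
= 0.028248 = 0.0282.

P = 0.0282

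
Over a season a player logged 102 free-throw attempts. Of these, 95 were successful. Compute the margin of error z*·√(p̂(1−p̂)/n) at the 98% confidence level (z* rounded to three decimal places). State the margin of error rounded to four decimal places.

p̂ = 95/102 = 0.93137.
SE(p̂) = √(0.93137·0.06863/102) = 0.025033.
For 98% confidence, z* = 2.326.
Margin of error = z*·SE = 2.326 × 0.025033 = 0.0582.

ME = 0.0582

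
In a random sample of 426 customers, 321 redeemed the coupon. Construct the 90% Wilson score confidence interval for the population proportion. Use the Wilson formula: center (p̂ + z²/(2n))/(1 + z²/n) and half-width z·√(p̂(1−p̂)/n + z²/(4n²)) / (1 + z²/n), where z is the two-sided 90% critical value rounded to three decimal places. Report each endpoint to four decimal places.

(0.7176, 0.7862)

Here p̂ = 321/426 = 0.75352 and z = 1.645 (z² = 2.706025).
Denominator 1 + z²/n = 1 + 2.706025/426 = 1.006352.
Adjusted center: (0.75352 + z²/(2n))/1.006352 = 0.75192.
Radicand: p̂(1−p̂)/n + z²/(4n²) = 0.000435979 + 0.000003728 = 0.000439707.
Half-width = z·√(radicand)/denom = 1.645·0.020969/1.006352 = 0.03428.
Interval: 0.75192 ± 0.03428 → (0.7176, 0.7862).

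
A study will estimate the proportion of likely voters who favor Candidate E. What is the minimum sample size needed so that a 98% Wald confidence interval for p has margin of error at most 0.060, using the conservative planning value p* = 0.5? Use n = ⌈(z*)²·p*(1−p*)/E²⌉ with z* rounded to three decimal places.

n = 376

The 98% critical value is z* = 2.326.
p*(1−p*) = 0.50·0.50 = 0.2500.
(z*)²·p*(1−p*)/E² = 5.410276·0.2500/0.003600 = 375.714.
Rounding up, n = 376.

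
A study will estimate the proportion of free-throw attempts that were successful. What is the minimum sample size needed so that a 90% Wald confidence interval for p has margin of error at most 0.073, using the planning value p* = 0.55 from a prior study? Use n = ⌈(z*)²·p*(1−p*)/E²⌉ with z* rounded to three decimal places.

n = 126

z* = 1.645 at the 90% level.
p*(1−p*) = 0.55·0.45 = 0.2475.
(z*)²·p*(1−p*)/E² = 2.706025·0.2475/0.005329 = 125.679.
⌈125.679⌉ = 126.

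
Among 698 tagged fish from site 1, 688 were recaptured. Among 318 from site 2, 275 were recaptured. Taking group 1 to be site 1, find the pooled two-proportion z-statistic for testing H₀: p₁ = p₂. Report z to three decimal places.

z = 8.036

Sample proportions: p̂₁ = 688/698 = 0.98567 and p̂₂ = 275/318 = 0.86478.
Pooling: p̂ = 963/1016 = 0.94783.
SE = √[p̂(1−p̂)(1/n₁+1/n₂)] = √[0.94783·0.05217·(1/698+1/318)] ≈ 0.015044.
z = 0.12089/0.015044 = 8.036.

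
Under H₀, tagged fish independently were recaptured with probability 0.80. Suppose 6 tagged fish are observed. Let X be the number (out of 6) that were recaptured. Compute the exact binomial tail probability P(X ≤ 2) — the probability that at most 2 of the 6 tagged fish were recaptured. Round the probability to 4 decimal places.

P = 0.0170

X ~ Binomial(n=6, p=0.80).
P(X ≤ 2) = C(6,0)·0.80^0·0.20^6 + C(6,1)·0.80^1·0.20^5 + C(6,2)·0.80^2·0.20^4.
= 0.000064 + 0.001536 + 0.015360 = 0.0170.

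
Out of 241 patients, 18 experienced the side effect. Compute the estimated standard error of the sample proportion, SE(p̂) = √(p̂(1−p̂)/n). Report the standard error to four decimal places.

The sample proportion is 18/241 = 0.07469.
p̂(1−p̂) = 0.07469·0.92531 = 0.069111.
SE = √(0.069111/241) = √0.000286768 = 0.0169.

SE = 0.0169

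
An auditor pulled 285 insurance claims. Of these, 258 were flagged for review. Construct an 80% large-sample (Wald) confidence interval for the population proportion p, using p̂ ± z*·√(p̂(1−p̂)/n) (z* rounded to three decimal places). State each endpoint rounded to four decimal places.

(0.8830, 0.9275)

With x = 258 successes in n = 285, p̂ = 0.90526.
Standard error of p̂: √(0.085762/285) = √0.000300919 = 0.017347.
z* = 1.282 at the 80% level.
Margin = 1.282·0.017347 = 0.02224.
So the interval runs from 0.8830 to 0.9275.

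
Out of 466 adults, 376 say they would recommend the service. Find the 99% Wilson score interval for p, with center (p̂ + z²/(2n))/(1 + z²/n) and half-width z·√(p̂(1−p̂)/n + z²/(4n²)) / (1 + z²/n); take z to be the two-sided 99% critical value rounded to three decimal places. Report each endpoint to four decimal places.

p̂ = 376/466 = 0.80687; z = 2.576, so z² = 6.635776.
Denominator 1 + z²/n = 1 + 6.635776/466 = 1.014240.
Adjusted center: (0.80687 + z²/(2n))/1.014240 = 0.80256.
Radicand: p̂(1−p̂)/n + z²/(4n²) = 0.000334405 + 0.000007639 = 0.000342044.
Half-width = z·√(radicand)/denom = 2.576·0.018494/1.014240 = 0.04697.
So the interval runs from 0.7556 to 0.8495.

(0.7556, 0.8495)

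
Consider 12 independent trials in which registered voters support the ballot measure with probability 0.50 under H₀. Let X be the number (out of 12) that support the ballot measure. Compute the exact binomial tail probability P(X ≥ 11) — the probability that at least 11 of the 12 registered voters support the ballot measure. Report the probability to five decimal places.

X ~ Binomial(n=12, p=0.50).
P(X ≥ 11) = C(12,11)·0.50^11·0.50^1 + C(12,12)·0.50^12·0.50^0.
= 0.002930 + 0.000244 = 0.00317.

P = 0.00317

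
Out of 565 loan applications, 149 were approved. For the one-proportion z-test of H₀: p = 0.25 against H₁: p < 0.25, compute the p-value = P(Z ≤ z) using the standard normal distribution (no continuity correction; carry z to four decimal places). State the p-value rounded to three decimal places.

p-value = 0.774

With x = 149 successes in n = 565, p̂ = 0.26372.
Null standard error: √(0.25·0.75/565) = √0.000331858 = 0.018217.
Test statistic (full precision, shown to 4 dp): z = (149/565 − 0.25)/SE₀ ≈ 0.7530.
From the standard normal, P(Z ≤ z) = 0.774.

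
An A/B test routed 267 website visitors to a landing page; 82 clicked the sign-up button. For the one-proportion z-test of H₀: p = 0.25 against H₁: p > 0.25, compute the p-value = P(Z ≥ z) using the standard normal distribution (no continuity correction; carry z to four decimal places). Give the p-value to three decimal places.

p-value = 0.016

p̂ = 82/267 = 0.30712.
Null standard error: √(0.25·0.75/267) = √0.000702247 = 0.026500.
z = (p̂ − p₀)/SE = (82/267 − 0.25)/0.026500 ≈ 2.1553.
From the standard normal, P(Z ≥ z) = 0.016.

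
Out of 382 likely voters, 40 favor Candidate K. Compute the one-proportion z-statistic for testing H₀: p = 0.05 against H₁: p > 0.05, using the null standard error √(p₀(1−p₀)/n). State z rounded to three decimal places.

Sample proportion p̂ = 40/382 = 0.10471.
Null standard error: √(0.05·0.95/382) = √0.000124346 = 0.011151.
Test statistic: z = 0.05471/0.011151 = 4.906.

z = 4.906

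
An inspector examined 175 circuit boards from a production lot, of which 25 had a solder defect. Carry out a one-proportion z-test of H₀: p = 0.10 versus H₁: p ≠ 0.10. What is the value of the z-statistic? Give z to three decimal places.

z = 1.890

With x = 25 successes in n = 175, p̂ = 0.14286.
SE₀ = √(0.10·0.90/175) = 0.022678.
Test statistic: z = 0.04286/0.022678 = 1.890.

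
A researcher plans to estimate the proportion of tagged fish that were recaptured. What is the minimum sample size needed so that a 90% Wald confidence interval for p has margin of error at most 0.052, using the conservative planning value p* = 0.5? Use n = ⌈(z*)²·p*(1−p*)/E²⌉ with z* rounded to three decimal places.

n = 251

The 90% critical value is z* = 1.645.
p*(1−p*) = 0.2500.
Required n before rounding: 2.706025 × 0.2500 / 0.052² = 250.187.
⌈250.187⌉ = 251.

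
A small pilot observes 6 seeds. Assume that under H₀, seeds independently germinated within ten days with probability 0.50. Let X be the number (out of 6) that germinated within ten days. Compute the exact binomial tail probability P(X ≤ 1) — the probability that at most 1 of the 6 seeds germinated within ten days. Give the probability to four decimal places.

P = 0.1094

X ~ Binomial(n=6, p=0.50).
P(X ≤ 1) = C(6,0)·0.50^0·0.50^6 + C(6,1)·0.50^1·0.50^5.
= 0.015625 + 0.093750 = 0.1094.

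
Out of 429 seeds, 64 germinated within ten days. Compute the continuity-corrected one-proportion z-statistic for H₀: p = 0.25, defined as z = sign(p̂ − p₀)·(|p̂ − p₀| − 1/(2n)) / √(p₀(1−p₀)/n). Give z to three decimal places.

z = -4.767

Sample proportion p̂ = 64/429 = 0.14918. p̂ − p₀ = -0.100816.
1/(2n) = 0.001166.
Corrected numerator: |-0.100816| − 0.001166 = 0.099650.
SE₀ = √(0.25·0.75/429) = 0.020906.
z = (−)0.099650/0.020906 = -4.767.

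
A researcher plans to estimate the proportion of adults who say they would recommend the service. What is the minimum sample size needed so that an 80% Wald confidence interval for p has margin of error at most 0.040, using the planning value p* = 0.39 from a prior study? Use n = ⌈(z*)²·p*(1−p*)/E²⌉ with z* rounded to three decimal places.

The 80% critical value is z* = 1.282.
p*(1−p*) = 0.39·0.61 = 0.2379.
(z*)²·p*(1−p*)/E² = 1.643524·0.2379/0.001600 = 244.371.
Rounding up, n = 245.

n = 245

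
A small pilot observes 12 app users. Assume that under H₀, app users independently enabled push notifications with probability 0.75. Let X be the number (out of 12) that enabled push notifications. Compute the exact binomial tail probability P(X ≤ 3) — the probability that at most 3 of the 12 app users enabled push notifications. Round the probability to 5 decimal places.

X ~ Binomial(n=12, p=0.75).
P(X ≤ 3) = C(12,0)·0.75^0·0.25^12 + C(12,1)·0.75^1·0.25^11 + C(12,2)·0.75^2·0.25^10 + C(12,3)·0.75^3·0.25^9.
= 0.000000 + 0.000002 + 0.000035 + 0.000354 = 0.00039.

P = 0.00039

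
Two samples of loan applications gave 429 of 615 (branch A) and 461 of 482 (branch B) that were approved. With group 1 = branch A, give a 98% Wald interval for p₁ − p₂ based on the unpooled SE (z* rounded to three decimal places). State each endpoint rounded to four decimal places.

p̂₁ = 0.69756, p̂₂ = 0.95643, so the observed difference is -0.25887.
SE = √(0.000343040 + 0.000086453) = √0.000429493 = 0.020724.
For 98% confidence, z* = 2.326. Margin = 2.326·0.020724 = 0.04820.
Interval: -0.25887 ± 0.04820 → (-0.3071, -0.2107).

(-0.3071, -0.2107)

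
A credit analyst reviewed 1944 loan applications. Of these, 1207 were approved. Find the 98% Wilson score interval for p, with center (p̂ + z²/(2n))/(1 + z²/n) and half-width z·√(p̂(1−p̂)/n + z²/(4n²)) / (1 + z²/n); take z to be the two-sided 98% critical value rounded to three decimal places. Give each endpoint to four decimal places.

(0.5950, 0.6461)

p̂ = 1207/1944 = 0.62088; z = 2.326, so z² = 5.410276.
Denominator 1 + z²/n = 1 + 5.410276/1944 = 1.002783.
Adjusted center: (0.62088 + z²/(2n))/1.002783 = 0.62055.
Radicand: p̂(1−p̂)/n + z²/(4n²) = 0.000121084 + 0.000000358 = 0.000121442.
Half-width = 2.326·√0.000121442/1.002783 = 0.02556.
Interval: 0.62055 ± 0.02556 → (0.5950, 0.6461).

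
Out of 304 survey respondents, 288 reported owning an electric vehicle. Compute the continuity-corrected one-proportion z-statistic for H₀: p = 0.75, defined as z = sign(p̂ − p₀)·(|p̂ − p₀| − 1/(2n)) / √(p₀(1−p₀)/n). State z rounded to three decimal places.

z = 7.881

p̂ = 288/304 = 0.94737. p̂ − p₀ = 0.197368.
1/(2n) = 0.001645.
Corrected numerator: |0.197368| − 0.001645 = 0.195723.
Null standard error: √(0.75·0.25/304) = √0.000616776 = 0.024835.
z = (+)0.195723/0.024835 = 7.881.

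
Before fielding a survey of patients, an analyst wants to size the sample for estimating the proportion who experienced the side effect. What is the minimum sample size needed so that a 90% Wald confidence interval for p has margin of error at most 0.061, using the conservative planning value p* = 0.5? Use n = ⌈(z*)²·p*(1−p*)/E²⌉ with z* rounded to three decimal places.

n = 182

The 90% critical value is z* = 1.645.
p*(1−p*) = 0.2500.
Required n before rounding: 2.706025 × 0.2500 / 0.061² = 181.808.
⌈181.808⌉ = 182.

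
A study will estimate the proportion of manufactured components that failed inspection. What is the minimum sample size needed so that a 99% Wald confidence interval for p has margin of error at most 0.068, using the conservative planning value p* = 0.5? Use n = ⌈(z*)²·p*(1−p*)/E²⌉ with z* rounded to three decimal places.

n = 359

z* = 2.576 at the 99% level.
p*(1−p*) = 0.2500.
Required n before rounding: 6.635776 × 0.2500 / 0.068² = 358.768.
Rounding up, n = 359.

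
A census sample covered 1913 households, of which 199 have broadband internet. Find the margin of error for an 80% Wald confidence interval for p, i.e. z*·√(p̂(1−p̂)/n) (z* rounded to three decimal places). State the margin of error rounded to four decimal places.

Sample proportion p̂ = 199/1913 = 0.10403.
SE = √(p̂(1−p̂)/n) = √(0.093204/1913) = 0.006980.
The 80% critical value is z* = 1.282.
Margin of error = z*·SE = 1.282 × 0.006980 = 0.0089.

ME = 0.0089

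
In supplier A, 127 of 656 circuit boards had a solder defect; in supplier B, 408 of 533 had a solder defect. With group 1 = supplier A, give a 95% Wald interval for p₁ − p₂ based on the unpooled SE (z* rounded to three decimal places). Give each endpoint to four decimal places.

p̂₁ = 0.19360, p̂₂ = 0.76548, so the observed difference is -0.57188.
SE = √(0.000237984 + 0.000336813) = √0.000574797 = 0.023975.
The 95% critical value is z* = 1.960. Margin = 1.960·0.023975 = 0.04699.
CI: -0.57188 ± 0.04699 = (-0.6189, -0.5249).

(-0.6189, -0.5249)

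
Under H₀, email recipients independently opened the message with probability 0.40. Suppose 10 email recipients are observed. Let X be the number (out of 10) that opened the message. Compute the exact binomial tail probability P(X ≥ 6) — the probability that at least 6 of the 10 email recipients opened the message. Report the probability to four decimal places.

X is binomial with n = 10 and p = 0.40.
P(X ≥ 6) = Σ_{j=6}^{10} C(10,j)·0.40^j·0.60^{10−j}.
= 0.111477 + 0.042467 + 0.010617 + 0.001573 + 0.000105 = 0.1662.

P = 0.1662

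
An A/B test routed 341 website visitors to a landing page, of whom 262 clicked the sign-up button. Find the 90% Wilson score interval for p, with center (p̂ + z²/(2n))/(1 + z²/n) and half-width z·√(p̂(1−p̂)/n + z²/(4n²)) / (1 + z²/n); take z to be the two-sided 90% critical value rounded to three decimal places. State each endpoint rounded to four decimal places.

(0.7287, 0.8037)

p̂ = 262/341 = 0.76833; z = 1.645, so z² = 2.706025.
Denominator 1 + z²/n = 1 + 2.706025/341 = 1.007936.
Adjusted center: (0.76833 + z²/(2n))/1.007936 = 0.76622.
Radicand: p̂(1−p̂)/n + z²/(4n²) = 0.000521994 + 0.000005818 = 0.000527812.
Half-width = z·√(radicand)/denom = 1.645·0.022974/1.007936 = 0.03749.
So the interval runs from 0.7287 to 0.8037.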